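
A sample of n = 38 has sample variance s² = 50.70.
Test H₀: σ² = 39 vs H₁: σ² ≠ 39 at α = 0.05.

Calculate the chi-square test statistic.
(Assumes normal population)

df = n - 1 = 37
χ² = (n-1)s²/σ₀² = 37×50.70/39 = 48.1000
Critical values: χ²_{0.975,37} = 22.106, χ²_{0.025,37} = 55.668
Rejection region: χ² < 22.106 or χ² > 55.668
Decision: fail to reject H₀

Answer: χ² = 48.1000, fail to reject H₀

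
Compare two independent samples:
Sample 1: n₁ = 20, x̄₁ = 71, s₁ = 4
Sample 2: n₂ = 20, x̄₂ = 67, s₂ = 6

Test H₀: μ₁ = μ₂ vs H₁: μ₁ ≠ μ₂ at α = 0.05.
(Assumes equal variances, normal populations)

Pooled variance: s²_p = [19×4² + 19×6²]/(38) = 26.0000
s_p = 5.0990
SE = s_p×√(1/n₁ + 1/n₂) = 5.0990×√(1/20 + 1/20) = 1.6124
t = (x̄₁ - x̄₂)/SE = (71 - 67)/1.6124 = 2.4808
df = 38, t-critical = ±2.024
Decision: reject H₀

Answer: t = 2.4808, reject H₀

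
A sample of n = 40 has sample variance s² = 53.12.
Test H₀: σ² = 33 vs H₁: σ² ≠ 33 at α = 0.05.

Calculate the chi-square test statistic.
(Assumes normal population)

Answer: χ² = 62.7782, reject H₀

Derivation:
df = n - 1 = 39
χ² = (n-1)s²/σ₀² = 39×53.12/33 = 62.7782
Critical values: χ²_{0.975,39} = 23.654, χ²_{0.025,39} = 58.120
Rejection region: χ² < 23.654 or χ² > 58.120
Decision: reject H₀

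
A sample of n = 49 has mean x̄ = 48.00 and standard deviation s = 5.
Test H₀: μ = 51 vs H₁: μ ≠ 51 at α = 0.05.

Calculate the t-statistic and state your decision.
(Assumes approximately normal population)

Answer: t = -4.1999, reject H₀

Derivation:
df = n - 1 = 48
SE = s/√n = 5/√49 = 0.7143
t = (x̄ - μ₀)/SE = (48.00 - 51)/0.7143 = -4.1999
Critical value: t_{0.025,48} = ±2.011
p-value ≈ 0.0001
Decision: reject H₀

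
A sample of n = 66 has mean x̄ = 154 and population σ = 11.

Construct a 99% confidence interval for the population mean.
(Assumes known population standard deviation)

Answer: (150.5121, 157.4879)

Derivation:
Confidence level: 99%, α = 0.01
z_0.005 = 2.576
SE = σ/√n = 11/√66 = 1.3540
Margin of error = 2.576 × 1.3540 = 3.4879
CI: x̄ ± margin = 154 ± 3.4879
CI: (150.5121, 157.4879)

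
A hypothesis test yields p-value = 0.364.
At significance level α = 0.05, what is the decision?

Compare p-value to α:
0.364 ≥ 0.05
Decision: fail to reject H₀

Answer: fail to reject H₀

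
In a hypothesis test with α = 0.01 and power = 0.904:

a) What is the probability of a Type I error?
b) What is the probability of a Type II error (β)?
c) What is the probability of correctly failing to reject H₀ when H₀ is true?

Answer: a) 0.01, b) 0.096, c) 0.99

Derivation:
a) Type I error probability = α = 0.01
b) Power = P(reject H₀ | H₁ true) = 1 - β = 0.904, so Type II error probability = β = 1 - Power = 0.096
c) P(fail to reject H₀ | H₀ true) = 1 - α = 0.99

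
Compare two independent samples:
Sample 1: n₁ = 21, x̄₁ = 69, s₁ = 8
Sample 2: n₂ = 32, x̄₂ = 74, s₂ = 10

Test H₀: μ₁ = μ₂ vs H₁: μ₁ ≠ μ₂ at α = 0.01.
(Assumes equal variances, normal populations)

Answer: t = -1.9212, fail to reject H₀

Derivation:
Pooled variance: s²_p = [20×8² + 31×10²]/(51) = 85.8824
s_p = 9.2673
SE = s_p×√(1/n₁ + 1/n₂) = 9.2673×√(1/21 + 1/32) = 2.6026
t = (x̄₁ - x̄₂)/SE = (69 - 74)/2.6026 = -1.9212
df = 51, t-critical = ±2.676
Decision: fail to reject H₀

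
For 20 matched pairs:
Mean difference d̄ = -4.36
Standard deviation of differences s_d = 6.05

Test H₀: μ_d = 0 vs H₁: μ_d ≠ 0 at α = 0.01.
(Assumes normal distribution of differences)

df = n - 1 = 19
SE = s_d/√n = 6.05/√20 = 1.3528
t = d̄/SE = -4.36/1.3528 = -3.2229
Critical value: t_{0.005,19} = ±2.861
p-value ≈ 0.0045
Decision: reject H₀

Answer: t = -3.2229, reject H₀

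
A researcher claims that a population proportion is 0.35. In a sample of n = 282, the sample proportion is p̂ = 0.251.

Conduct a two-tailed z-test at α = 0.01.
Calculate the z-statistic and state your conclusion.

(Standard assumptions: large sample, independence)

H₀: p = 0.35, H₁: p ≠ 0.35
Standard error: SE = √(p₀(1-p₀)/n) = √(0.35×0.65/282) = 0.028403
z-statistic: z = (p̂ - p₀)/SE = (0.251 - 0.35)/0.028403 = -3.4855
Critical value: z_0.005 = ±2.576
p-value = 0.0005
Decision: reject H₀ at α = 0.01

Answer: z = -3.4855, reject H₀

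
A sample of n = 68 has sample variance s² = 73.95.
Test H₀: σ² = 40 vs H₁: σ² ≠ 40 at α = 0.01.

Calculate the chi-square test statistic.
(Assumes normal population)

Answer: χ² = 123.8663, reject H₀

Derivation:
df = n - 1 = 67
χ² = (n-1)s²/σ₀² = 67×73.95/40 = 123.8663
Critical values: χ²_{0.995,67} = 40.935, χ²_{0.005,67} = 100.554
Rejection region: χ² < 40.935 or χ² > 100.554
Decision: reject H₀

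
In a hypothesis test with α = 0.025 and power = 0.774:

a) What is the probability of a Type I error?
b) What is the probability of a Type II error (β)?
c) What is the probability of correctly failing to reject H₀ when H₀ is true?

a) Type I error probability = α = 0.025
b) Power = P(reject H₀ | H₁ true) = 1 - β = 0.774, so Type II error probability = β = 1 - Power = 0.226
c) P(fail to reject H₀ | H₀ true) = 1 - α = 0.975

Answer: a) 0.025, b) 0.226, c) 0.975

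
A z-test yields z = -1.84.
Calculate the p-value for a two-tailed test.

For z = -1.84:
p = 2×P(Z > |-1.84|) = 2×(1 - Φ(1.84)) = 0.0658

Answer: p-value ≈ 0.0658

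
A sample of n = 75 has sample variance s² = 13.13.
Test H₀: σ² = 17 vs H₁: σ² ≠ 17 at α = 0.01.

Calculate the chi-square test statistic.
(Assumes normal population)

df = n - 1 = 74
χ² = (n-1)s²/σ₀² = 74×13.13/17 = 57.1541
Critical values: χ²_{0.995,74} = 46.417, χ²_{0.005,74} = 109.074
Rejection region: χ² < 46.417 or χ² > 109.074
Decision: fail to reject H₀

Answer: χ² = 57.1541, fail to reject H₀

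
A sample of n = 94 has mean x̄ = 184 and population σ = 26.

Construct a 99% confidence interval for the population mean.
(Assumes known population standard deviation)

Confidence level: 99%, α = 0.01
z_0.005 = 2.576
SE = σ/√n = 26/√94 = 2.6817
Margin of error = 2.576 × 2.6817 = 6.9081
CI: x̄ ± margin = 184 ± 6.9081
CI: (177.0919, 190.9081)

Answer: (177.0919, 190.9081)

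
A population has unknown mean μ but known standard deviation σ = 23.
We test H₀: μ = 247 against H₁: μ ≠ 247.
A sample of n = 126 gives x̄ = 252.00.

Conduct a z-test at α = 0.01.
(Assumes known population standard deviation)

Standard error: SE = σ/√n = 23/√126 = 2.0490
z-statistic: z = (x̄ - μ₀)/SE = (252.00 - 247)/2.0490 = 2.4402
Critical value: ±2.576
p-value = 0.0147
Decision: fail to reject H₀

Answer: z = 2.4402, fail to reject H₀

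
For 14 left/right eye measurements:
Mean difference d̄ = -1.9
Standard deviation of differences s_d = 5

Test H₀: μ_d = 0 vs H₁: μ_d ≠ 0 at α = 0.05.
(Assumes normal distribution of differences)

df = n - 1 = 13
SE = s_d/√n = 5/√14 = 1.3363
t = d̄/SE = -1.9/1.3363 = -1.4218
Critical value: t_{0.025,13} = ±2.160
p-value ≈ 0.1786
Decision: fail to reject H₀

Answer: t = -1.4218, fail to reject H₀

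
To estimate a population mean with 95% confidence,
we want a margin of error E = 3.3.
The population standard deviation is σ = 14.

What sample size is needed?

Answer: n = 70

Derivation:
z_0.025 = 1.960
n = (z×σ/E)² = (1.960×14/3.3)²
n = 69.1417
Round up: n = 70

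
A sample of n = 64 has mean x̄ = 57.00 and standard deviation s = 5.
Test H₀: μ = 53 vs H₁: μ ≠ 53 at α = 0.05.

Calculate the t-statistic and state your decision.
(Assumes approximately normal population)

Answer: t = 6.4000, reject H₀

Derivation:
df = n - 1 = 63
SE = s/√n = 5/√64 = 0.6250
t = (x̄ - μ₀)/SE = (57.00 - 53)/0.6250 = 6.4000
Critical value: t_{0.025,63} = ±1.998
p-value < 0.0001
Decision: reject H₀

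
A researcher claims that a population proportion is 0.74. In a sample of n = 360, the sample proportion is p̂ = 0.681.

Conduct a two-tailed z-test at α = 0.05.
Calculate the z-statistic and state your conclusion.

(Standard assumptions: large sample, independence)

Answer: z = -2.5521, reject H₀

Derivation:
H₀: p = 0.74, H₁: p ≠ 0.74
Standard error: SE = √(p₀(1-p₀)/n) = √(0.74×0.26/360) = 0.023118
z-statistic: z = (p̂ - p₀)/SE = (0.681 - 0.74)/0.023118 = -2.5521
Critical value: z_0.025 = ±1.960
p-value = 0.0107
Decision: reject H₀ at α = 0.05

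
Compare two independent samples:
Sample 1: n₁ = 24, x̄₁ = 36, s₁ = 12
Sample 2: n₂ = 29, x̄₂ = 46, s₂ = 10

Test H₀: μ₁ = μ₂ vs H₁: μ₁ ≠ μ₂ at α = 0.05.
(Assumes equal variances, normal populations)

Answer: t = -3.3103, reject H₀

Derivation:
Pooled variance: s²_p = [23×12² + 28×10²]/(51) = 119.8431
s_p = 10.9473
SE = s_p×√(1/n₁ + 1/n₂) = 10.9473×√(1/24 + 1/29) = 3.0209
t = (x̄₁ - x̄₂)/SE = (36 - 46)/3.0209 = -3.3103
df = 51, t-critical = ±2.008
Decision: reject H₀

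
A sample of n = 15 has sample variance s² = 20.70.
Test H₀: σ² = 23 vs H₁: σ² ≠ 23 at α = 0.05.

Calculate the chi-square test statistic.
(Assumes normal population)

Answer: χ² = 12.6000, fail to reject H₀

Derivation:
df = n - 1 = 14
χ² = (n-1)s²/σ₀² = 14×20.70/23 = 12.6000
Critical values: χ²_{0.975,14} = 5.629, χ²_{0.025,14} = 26.119
Rejection region: χ² < 5.629 or χ² > 26.119
Decision: fail to reject H₀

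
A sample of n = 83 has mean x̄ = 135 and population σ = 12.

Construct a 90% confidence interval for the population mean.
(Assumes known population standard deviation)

Answer: (132.8332, 137.1668)

Derivation:
Confidence level: 90%, α = 0.1
z_0.05 = 1.645
SE = σ/√n = 12/√83 = 1.3172
Margin of error = 1.645 × 1.3172 = 2.1668
CI: x̄ ± margin = 135 ± 2.1668
CI: (132.8332, 137.1668)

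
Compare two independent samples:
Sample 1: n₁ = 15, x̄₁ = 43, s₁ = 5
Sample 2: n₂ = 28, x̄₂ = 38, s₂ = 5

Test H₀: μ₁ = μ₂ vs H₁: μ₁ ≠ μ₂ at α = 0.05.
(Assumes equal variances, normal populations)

Pooled variance: s²_p = [14×5² + 27×5²]/(41) = 25.0000
s_p = 5.0000
SE = s_p×√(1/n₁ + 1/n₂) = 5.0000×√(1/15 + 1/28) = 1.5999
t = (x̄₁ - x̄₂)/SE = (43 - 38)/1.5999 = 3.1252
df = 41, t-critical = ±2.020
Decision: reject H₀

Answer: t = 3.1252, reject H₀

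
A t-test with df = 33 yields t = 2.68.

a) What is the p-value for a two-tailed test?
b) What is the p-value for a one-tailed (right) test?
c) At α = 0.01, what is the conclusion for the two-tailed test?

Using t-distribution with df = 33:
a) Two-tailed: p = 2×P(T > 2.68) = 0.0114
b) One-tailed: p = P(T > 2.68) = 0.0057
c) 0.0114 ≥ 0.01, fail to reject H₀

Answer: a) 0.0114, b) 0.0057, c) fail to reject H₀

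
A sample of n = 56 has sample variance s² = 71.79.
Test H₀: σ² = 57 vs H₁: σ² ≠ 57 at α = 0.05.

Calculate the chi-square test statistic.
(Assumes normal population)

Answer: χ² = 69.2711, fail to reject H₀

Derivation:
df = n - 1 = 55
χ² = (n-1)s²/σ₀² = 55×71.79/57 = 69.2711
Critical values: χ²_{0.975,55} = 36.398, χ²_{0.025,55} = 77.380
Rejection region: χ² < 36.398 or χ² > 77.380
Decision: fail to reject H₀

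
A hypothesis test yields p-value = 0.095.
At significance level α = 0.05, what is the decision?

Answer: fail to reject H₀

Derivation:
Compare p-value to α:
0.095 ≥ 0.05
Decision: fail to reject H₀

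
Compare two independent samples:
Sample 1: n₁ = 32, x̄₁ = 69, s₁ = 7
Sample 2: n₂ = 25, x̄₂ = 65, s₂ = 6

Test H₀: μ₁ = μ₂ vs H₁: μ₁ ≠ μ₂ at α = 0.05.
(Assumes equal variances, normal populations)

Pooled variance: s²_p = [31×7² + 24×6²]/(55) = 43.3273
s_p = 6.5823
SE = s_p×√(1/n₁ + 1/n₂) = 6.5823×√(1/32 + 1/25) = 1.7570
t = (x̄₁ - x̄₂)/SE = (69 - 65)/1.7570 = 2.2766
df = 55, t-critical = ±2.004
Decision: reject H₀

Answer: t = 2.2766, reject H₀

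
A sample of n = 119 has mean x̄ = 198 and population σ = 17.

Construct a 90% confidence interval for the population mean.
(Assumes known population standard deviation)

Answer: (195.4364, 200.5636)

Derivation:
Confidence level: 90%, α = 0.1
z_0.05 = 1.645
SE = σ/√n = 17/√119 = 1.5584
Margin of error = 1.645 × 1.5584 = 2.5636
CI: x̄ ± margin = 198 ± 2.5636
CI: (195.4364, 200.5636)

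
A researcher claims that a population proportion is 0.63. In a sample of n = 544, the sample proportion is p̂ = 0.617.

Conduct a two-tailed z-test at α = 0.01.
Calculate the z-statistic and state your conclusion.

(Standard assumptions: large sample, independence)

H₀: p = 0.63, H₁: p ≠ 0.63
Standard error: SE = √(p₀(1-p₀)/n) = √(0.63×0.37/544) = 0.020700
z-statistic: z = (p̂ - p₀)/SE = (0.617 - 0.63)/0.020700 = -0.6280
Critical value: z_0.005 = ±2.576
p-value = 0.5300
Decision: fail to reject H₀ at α = 0.01

Answer: z = -0.6280, fail to reject H₀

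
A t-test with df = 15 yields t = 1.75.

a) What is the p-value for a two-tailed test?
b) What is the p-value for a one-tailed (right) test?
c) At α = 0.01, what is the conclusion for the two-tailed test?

Answer: a) 0.1005, b) 0.0503, c) fail to reject H₀

Derivation:
Using t-distribution with df = 15:
a) Two-tailed: p = 2×P(T > 1.75) = 0.1005
b) One-tailed: p = P(T > 1.75) = 0.0503
c) 0.1005 ≥ 0.01, fail to reject H₀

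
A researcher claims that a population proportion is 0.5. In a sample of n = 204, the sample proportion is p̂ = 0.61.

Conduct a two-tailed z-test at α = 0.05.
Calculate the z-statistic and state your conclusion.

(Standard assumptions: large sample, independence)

Answer: z = 3.1422, reject H₀

Derivation:
H₀: p = 0.5, H₁: p ≠ 0.5
Standard error: SE = √(p₀(1-p₀)/n) = √(0.5×0.5/204) = 0.035007
z-statistic: z = (p̂ - p₀)/SE = (0.61 - 0.5)/0.035007 = 3.1422
Critical value: z_0.025 = ±1.960
p-value = 0.0017
Decision: reject H₀ at α = 0.05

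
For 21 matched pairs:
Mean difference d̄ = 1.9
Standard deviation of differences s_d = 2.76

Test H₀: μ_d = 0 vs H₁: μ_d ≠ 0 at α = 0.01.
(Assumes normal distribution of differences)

Answer: t = 3.1546, reject H₀

Derivation:
df = n - 1 = 20
SE = s_d/√n = 2.76/√21 = 0.6023
t = d̄/SE = 1.9/0.6023 = 3.1546
Critical value: t_{0.005,20} = ±2.845
p-value ≈ 0.0050
Decision: reject H₀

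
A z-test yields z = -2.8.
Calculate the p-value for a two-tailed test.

Answer: p-value ≈ 0.0051

Derivation:
For z = -2.8:
p = 2×P(Z > |-2.8|) = 2×(1 - Φ(2.8)) = 0.0051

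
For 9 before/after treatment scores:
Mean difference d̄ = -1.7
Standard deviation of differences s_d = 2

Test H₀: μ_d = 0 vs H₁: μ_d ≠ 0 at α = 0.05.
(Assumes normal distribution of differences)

df = n - 1 = 8
SE = s_d/√n = 2/√9 = 0.6667
t = d̄/SE = -1.7/0.6667 = -2.5499
Critical value: t_{0.025,8} = ±2.306
p-value ≈ 0.0342
Decision: reject H₀

Answer: t = -2.5499, reject H₀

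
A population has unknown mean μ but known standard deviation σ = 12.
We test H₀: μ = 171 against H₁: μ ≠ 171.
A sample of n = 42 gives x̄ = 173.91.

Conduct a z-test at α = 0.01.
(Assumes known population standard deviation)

Standard error: SE = σ/√n = 12/√42 = 1.8516
z-statistic: z = (x̄ - μ₀)/SE = (173.91 - 171)/1.8516 = 1.5716
Critical value: ±2.576
p-value = 0.1160
Decision: fail to reject H₀

Answer: z = 1.5716, fail to reject H₀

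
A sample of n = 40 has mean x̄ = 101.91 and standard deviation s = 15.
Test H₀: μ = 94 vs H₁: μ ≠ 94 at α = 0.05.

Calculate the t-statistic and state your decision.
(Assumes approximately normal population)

Answer: t = 3.3352, reject H₀

Derivation:
df = n - 1 = 39
SE = s/√n = 15/√40 = 2.3717
t = (x̄ - μ₀)/SE = (101.91 - 94)/2.3717 = 3.3352
Critical value: t_{0.025,39} = ±2.023
p-value ≈ 0.0019
Decision: reject H₀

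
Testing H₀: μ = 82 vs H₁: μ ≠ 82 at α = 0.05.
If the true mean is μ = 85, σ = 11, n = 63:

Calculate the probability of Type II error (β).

Answer: β ≈ 0.4189

Derivation:
SE = σ/√n = 11/√63 = 1.3859
Critical values: μ₀ ± z_0.025×SE = 82 ± 1.960×1.3859
Acceptance region: (79.2836, 84.7164)
Under H₁ (μ = 85): z_high = (84.7164 - 85)/1.3859 = -0.2046, z_low = (79.2836 - 85)/1.3859 = -4.1247
β = P(not reject | H₁) = Φ(-0.2046) - Φ(-4.1247) ≈ 0.4189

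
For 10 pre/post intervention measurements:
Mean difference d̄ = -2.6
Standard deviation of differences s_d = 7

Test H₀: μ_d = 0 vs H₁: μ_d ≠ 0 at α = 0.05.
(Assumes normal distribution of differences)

Answer: t = -1.1746, fail to reject H₀

Derivation:
df = n - 1 = 9
SE = s_d/√n = 7/√10 = 2.2136
t = d̄/SE = -2.6/2.2136 = -1.1746
Critical value: t_{0.025,9} = ±2.262
p-value ≈ 0.2703
Decision: fail to reject H₀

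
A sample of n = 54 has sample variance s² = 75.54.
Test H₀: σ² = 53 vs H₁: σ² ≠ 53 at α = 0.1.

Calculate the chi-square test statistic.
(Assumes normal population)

df = n - 1 = 53
χ² = (n-1)s²/σ₀² = 53×75.54/53 = 75.5400
Critical values: χ²_{0.95,53} = 37.276, χ²_{0.05,53} = 70.993
Rejection region: χ² < 37.276 or χ² > 70.993
Decision: reject H₀

Answer: χ² = 75.5400, reject H₀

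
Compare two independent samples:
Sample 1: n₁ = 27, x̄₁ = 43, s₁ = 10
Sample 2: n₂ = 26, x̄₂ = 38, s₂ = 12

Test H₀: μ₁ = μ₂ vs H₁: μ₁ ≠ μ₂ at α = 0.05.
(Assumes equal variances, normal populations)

Answer: t = 1.6504, fail to reject H₀

Derivation:
Pooled variance: s²_p = [26×10² + 25×12²]/(51) = 121.5686
s_p = 11.0258
SE = s_p×√(1/n₁ + 1/n₂) = 11.0258×√(1/27 + 1/26) = 3.0296
t = (x̄₁ - x̄₂)/SE = (43 - 38)/3.0296 = 1.6504
df = 51, t-critical = ±2.008
Decision: fail to reject H₀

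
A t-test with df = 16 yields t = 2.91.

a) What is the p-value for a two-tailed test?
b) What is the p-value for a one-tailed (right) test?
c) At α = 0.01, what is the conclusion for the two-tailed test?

Answer: a) 0.0102, b) 0.0051, c) fail to reject H₀

Derivation:
Using t-distribution with df = 16:
a) Two-tailed: p = 2×P(T > 2.91) = 0.0102
b) One-tailed: p = P(T > 2.91) = 0.0051
c) 0.0102 ≥ 0.01, fail to reject H₀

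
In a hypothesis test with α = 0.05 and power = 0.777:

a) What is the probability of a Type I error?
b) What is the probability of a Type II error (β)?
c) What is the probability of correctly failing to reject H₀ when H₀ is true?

a) Type I error probability = α = 0.05
b) Power = P(reject H₀ | H₁ true) = 1 - β = 0.777, so Type II error probability = β = 1 - Power = 0.223
c) P(fail to reject H₀ | H₀ true) = 1 - α = 0.95

Answer: a) 0.05, b) 0.223, c) 0.95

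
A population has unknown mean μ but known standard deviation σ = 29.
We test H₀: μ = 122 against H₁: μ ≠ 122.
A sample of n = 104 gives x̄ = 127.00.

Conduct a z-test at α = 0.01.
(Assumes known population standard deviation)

Standard error: SE = σ/√n = 29/√104 = 2.8437
z-statistic: z = (x̄ - μ₀)/SE = (127.00 - 122)/2.8437 = 1.7583
Critical value: ±2.576
p-value = 0.0787
Decision: fail to reject H₀

Answer: z = 1.7583, fail to reject H₀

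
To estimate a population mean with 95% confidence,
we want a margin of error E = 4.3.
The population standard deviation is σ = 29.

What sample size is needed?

z_0.025 = 1.960
n = (z×σ/E)² = (1.960×29/4.3)²
n = 174.7315
Round up: n = 175

Answer: n = 175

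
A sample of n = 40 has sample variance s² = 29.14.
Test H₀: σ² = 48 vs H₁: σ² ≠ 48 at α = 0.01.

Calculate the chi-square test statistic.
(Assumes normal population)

Answer: χ² = 23.6762, fail to reject H₀

Derivation:
df = n - 1 = 39
χ² = (n-1)s²/σ₀² = 39×29.14/48 = 23.6762
Critical values: χ²_{0.995,39} = 19.996, χ²_{0.005,39} = 65.476
Rejection region: χ² < 19.996 or χ² > 65.476
Decision: fail to reject H₀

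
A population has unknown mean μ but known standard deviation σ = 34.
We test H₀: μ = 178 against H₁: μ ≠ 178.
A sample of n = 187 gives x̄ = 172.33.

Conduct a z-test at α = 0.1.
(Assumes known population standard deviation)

Answer: z = -2.2805, reject H₀

Derivation:
Standard error: SE = σ/√n = 34/√187 = 2.4863
z-statistic: z = (x̄ - μ₀)/SE = (172.33 - 178)/2.4863 = -2.2805
Critical value: ±1.645
p-value = 0.0226
Decision: reject H₀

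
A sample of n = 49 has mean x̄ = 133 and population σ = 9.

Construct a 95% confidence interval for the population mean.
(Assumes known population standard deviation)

Answer: (130.4800, 135.5200)

Derivation:
Confidence level: 95%, α = 0.05
z_0.025 = 1.960
SE = σ/√n = 9/√49 = 1.2857
Margin of error = 1.960 × 1.2857 = 2.5200
CI: x̄ ± margin = 133 ± 2.5200
CI: (130.4800, 135.5200)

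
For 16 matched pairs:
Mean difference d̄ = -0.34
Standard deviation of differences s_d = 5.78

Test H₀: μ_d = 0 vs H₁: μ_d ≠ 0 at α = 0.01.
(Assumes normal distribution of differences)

df = n - 1 = 15
SE = s_d/√n = 5.78/√16 = 1.4450
t = d̄/SE = -0.34/1.4450 = -0.2353
Critical value: t_{0.005,15} = ±2.947
p-value ≈ 0.8172
Decision: fail to reject H₀

Answer: t = -0.2353, fail to reject H₀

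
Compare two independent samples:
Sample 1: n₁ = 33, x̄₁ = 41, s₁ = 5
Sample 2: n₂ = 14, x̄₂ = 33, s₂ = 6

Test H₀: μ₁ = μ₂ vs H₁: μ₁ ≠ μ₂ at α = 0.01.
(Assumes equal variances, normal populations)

Answer: t = 4.7251, reject H₀

Derivation:
Pooled variance: s²_p = [32×5² + 13×6²]/(45) = 28.1778
s_p = 5.3083
SE = s_p×√(1/n₁ + 1/n₂) = 5.3083×√(1/33 + 1/14) = 1.6931
t = (x̄₁ - x̄₂)/SE = (41 - 33)/1.6931 = 4.7251
df = 45, t-critical = ±2.690
Decision: reject H₀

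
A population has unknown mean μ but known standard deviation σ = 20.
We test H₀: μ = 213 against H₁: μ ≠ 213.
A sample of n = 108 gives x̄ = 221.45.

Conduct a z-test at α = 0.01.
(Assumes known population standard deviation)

Answer: z = 4.3908, reject H₀

Derivation:
Standard error: SE = σ/√n = 20/√108 = 1.9245
z-statistic: z = (x̄ - μ₀)/SE = (221.45 - 213)/1.9245 = 4.3908
Critical value: ±2.576
p-value < 0.0001
Decision: reject H₀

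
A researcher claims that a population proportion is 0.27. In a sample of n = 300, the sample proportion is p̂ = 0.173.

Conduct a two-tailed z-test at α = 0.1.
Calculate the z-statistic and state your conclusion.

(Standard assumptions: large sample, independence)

Answer: z = -3.7843, reject H₀

Derivation:
H₀: p = 0.27, H₁: p ≠ 0.27
Standard error: SE = √(p₀(1-p₀)/n) = √(0.27×0.73/300) = 0.025632
z-statistic: z = (p̂ - p₀)/SE = (0.173 - 0.27)/0.025632 = -3.7843
Critical value: z_0.05 = ±1.645
p-value = 0.0002
Decision: reject H₀ at α = 0.1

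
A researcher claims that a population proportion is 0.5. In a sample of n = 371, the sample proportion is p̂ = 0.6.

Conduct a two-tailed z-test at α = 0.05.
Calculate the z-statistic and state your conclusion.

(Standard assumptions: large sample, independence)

Answer: z = 3.8522, reject H₀

Derivation:
H₀: p = 0.5, H₁: p ≠ 0.5
Standard error: SE = √(p₀(1-p₀)/n) = √(0.5×0.5/371) = 0.025959
z-statistic: z = (p̂ - p₀)/SE = (0.6 - 0.5)/0.025959 = 3.8522
Critical value: z_0.025 = ±1.960
p-value = 0.0001
Decision: reject H₀ at α = 0.05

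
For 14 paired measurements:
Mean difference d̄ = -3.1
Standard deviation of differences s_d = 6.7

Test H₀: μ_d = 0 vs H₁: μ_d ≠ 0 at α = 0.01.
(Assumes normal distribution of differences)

Answer: t = -1.7312, fail to reject H₀

Derivation:
df = n - 1 = 13
SE = s_d/√n = 6.7/√14 = 1.7907
t = d̄/SE = -3.1/1.7907 = -1.7312
Critical value: t_{0.005,13} = ±3.012
p-value ≈ 0.1071
Decision: fail to reject H₀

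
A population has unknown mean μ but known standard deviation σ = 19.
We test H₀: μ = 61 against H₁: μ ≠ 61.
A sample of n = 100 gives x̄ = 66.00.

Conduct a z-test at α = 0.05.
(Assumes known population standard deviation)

Standard error: SE = σ/√n = 19/√100 = 1.9000
z-statistic: z = (x̄ - μ₀)/SE = (66.00 - 61)/1.9000 = 2.6316
Critical value: ±1.960
p-value = 0.0085
Decision: reject H₀

Answer: z = 2.6316, reject H₀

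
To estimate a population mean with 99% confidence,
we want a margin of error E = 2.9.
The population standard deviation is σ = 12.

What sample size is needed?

z_0.005 = 2.576
n = (z×σ/E)² = (2.576×12/2.9)²
n = 113.6209
Round up: n = 114

Answer: n = 114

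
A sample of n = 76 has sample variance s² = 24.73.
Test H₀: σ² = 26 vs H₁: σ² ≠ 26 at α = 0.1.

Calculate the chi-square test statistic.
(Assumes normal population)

df = n - 1 = 75
χ² = (n-1)s²/σ₀² = 75×24.73/26 = 71.3365
Critical values: χ²_{0.95,75} = 56.054, χ²_{0.05,75} = 96.217
Rejection region: χ² < 56.054 or χ² > 96.217
Decision: fail to reject H₀

Answer: χ² = 71.3365, fail to reject H₀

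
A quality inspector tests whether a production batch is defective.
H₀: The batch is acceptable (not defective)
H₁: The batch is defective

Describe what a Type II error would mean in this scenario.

A Type I error (probability α) occurs when we reject a true H₀.
A Type II error (probability β) occurs when we fail to reject a false H₀.

Answer: Shipping a defective batch to customers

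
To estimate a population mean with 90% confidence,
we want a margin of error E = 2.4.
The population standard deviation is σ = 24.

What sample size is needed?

z_0.05 = 1.645
n = (z×σ/E)² = (1.645×24/2.4)²
n = 270.6025
Round up: n = 271

Answer: n = 271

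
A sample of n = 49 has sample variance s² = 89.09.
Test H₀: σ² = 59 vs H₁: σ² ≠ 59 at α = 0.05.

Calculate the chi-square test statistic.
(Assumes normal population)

df = n - 1 = 48
χ² = (n-1)s²/σ₀² = 48×89.09/59 = 72.4800
Critical values: χ²_{0.975,48} = 30.755, χ²_{0.025,48} = 69.023
Rejection region: χ² < 30.755 or χ² > 69.023
Decision: reject H₀

Answer: χ² = 72.4800, reject H₀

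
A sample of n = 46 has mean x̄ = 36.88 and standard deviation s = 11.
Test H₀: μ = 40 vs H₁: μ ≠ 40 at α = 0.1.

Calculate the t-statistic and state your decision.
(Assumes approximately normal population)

Answer: t = -1.9237, reject H₀

Derivation:
df = n - 1 = 45
SE = s/√n = 11/√46 = 1.6219
t = (x̄ - μ₀)/SE = (36.88 - 40)/1.6219 = -1.9237
Critical value: t_{0.05,45} = ±1.679
p-value ≈ 0.0607
Decision: reject H₀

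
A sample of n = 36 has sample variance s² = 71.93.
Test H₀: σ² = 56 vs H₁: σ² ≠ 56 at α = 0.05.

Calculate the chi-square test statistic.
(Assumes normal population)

Answer: χ² = 44.9563, fail to reject H₀

Derivation:
df = n - 1 = 35
χ² = (n-1)s²/σ₀² = 35×71.93/56 = 44.9563
Critical values: χ²_{0.975,35} = 20.569, χ²_{0.025,35} = 53.203
Rejection region: χ² < 20.569 or χ² > 53.203
Decision: fail to reject H₀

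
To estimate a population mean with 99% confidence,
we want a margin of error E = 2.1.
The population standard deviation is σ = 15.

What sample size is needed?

Answer: n = 339

Derivation:
z_0.005 = 2.576
n = (z×σ/E)² = (2.576×15/2.1)²
n = 338.5600
Round up: n = 339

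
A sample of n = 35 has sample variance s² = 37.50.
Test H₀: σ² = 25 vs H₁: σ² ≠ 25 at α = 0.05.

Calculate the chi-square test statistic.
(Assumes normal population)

Answer: χ² = 51.0000, fail to reject H₀

Derivation:
df = n - 1 = 34
χ² = (n-1)s²/σ₀² = 34×37.50/25 = 51.0000
Critical values: χ²_{0.975,34} = 19.806, χ²_{0.025,34} = 51.966
Rejection region: χ² < 19.806 or χ² > 51.966
Decision: fail to reject H₀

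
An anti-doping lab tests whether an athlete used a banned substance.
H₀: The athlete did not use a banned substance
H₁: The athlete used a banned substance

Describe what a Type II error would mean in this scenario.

Answer: Failing to detect doping in an athlete who used a banned substance

Derivation:
Type I error (α): Rejecting H₀ when H₀ is true
Type II error (β): Failing to reject H₀ when H₁ is true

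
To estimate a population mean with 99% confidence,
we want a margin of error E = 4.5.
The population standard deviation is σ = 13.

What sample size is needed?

Answer: n = 56

Derivation:
z_0.005 = 2.576
n = (z×σ/E)² = (2.576×13/4.5)²
n = 55.3801
Round up: n = 56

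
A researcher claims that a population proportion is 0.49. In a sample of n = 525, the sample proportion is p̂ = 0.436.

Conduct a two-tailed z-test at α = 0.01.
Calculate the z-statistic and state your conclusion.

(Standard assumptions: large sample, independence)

H₀: p = 0.49, H₁: p ≠ 0.49
Standard error: SE = √(p₀(1-p₀)/n) = √(0.49×0.51/525) = 0.021817
z-statistic: z = (p̂ - p₀)/SE = (0.436 - 0.49)/0.021817 = -2.4751
Critical value: z_0.005 = ±2.576
p-value = 0.0133
Decision: fail to reject H₀ at α = 0.01

Answer: z = -2.4751, fail to reject H₀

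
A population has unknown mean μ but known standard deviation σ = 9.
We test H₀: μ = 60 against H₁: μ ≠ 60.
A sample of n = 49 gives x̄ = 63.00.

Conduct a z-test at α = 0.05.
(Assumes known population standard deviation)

Answer: z = 2.3334, reject H₀

Derivation:
Standard error: SE = σ/√n = 9/√49 = 1.2857
z-statistic: z = (x̄ - μ₀)/SE = (63.00 - 60)/1.2857 = 2.3334
Critical value: ±1.960
p-value = 0.0196
Decision: reject H₀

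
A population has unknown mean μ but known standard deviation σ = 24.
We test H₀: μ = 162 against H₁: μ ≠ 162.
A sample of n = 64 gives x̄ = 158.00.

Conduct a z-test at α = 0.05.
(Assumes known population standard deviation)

Standard error: SE = σ/√n = 24/√64 = 3.0000
z-statistic: z = (x̄ - μ₀)/SE = (158.00 - 162)/3.0000 = -1.3333
Critical value: ±1.960
p-value = 0.1824
Decision: fail to reject H₀

Answer: z = -1.3333, fail to reject H₀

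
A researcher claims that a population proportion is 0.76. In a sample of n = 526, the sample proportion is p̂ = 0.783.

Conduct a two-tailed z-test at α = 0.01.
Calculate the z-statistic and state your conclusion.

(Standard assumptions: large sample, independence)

Answer: z = 1.2351, fail to reject H₀

Derivation:
H₀: p = 0.76, H₁: p ≠ 0.76
Standard error: SE = √(p₀(1-p₀)/n) = √(0.76×0.24/526) = 0.018622
z-statistic: z = (p̂ - p₀)/SE = (0.783 - 0.76)/0.018622 = 1.2351
Critical value: z_0.005 = ±2.576
p-value = 0.2168
Decision: fail to reject H₀ at α = 0.01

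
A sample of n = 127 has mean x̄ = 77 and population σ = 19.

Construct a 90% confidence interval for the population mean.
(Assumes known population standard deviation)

Confidence level: 90%, α = 0.1
z_0.05 = 1.645
SE = σ/√n = 19/√127 = 1.6860
Margin of error = 1.645 × 1.6860 = 2.7735
CI: x̄ ± margin = 77 ± 2.7735
CI: (74.2265, 79.7735)

Answer: (74.2265, 79.7735)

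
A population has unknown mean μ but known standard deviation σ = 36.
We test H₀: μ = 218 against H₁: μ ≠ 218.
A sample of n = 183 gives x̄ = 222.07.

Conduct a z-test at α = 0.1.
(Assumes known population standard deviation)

Standard error: SE = σ/√n = 36/√183 = 2.6612
z-statistic: z = (x̄ - μ₀)/SE = (222.07 - 218)/2.6612 = 1.5294
Critical value: ±1.645
p-value = 0.1262
Decision: fail to reject H₀

Answer: z = 1.5294, fail to reject H₀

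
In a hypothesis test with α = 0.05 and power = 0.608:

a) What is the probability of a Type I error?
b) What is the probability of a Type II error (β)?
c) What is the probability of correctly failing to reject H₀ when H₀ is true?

Answer: a) 0.05, b) 0.392, c) 0.95

Derivation:
a) Type I error probability = α = 0.05
b) Power = P(reject H₀ | H₁ true) = 1 - β = 0.608, so Type II error probability = β = 1 - Power = 0.392
c) P(fail to reject H₀ | H₀ true) = 1 - α = 0.95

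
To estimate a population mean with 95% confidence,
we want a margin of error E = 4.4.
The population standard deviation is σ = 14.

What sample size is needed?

Answer: n = 39

Derivation:
z_0.025 = 1.960
n = (z×σ/E)² = (1.960×14/4.4)²
n = 38.8922
Round up: n = 39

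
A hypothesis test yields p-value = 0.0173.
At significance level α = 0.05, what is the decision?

Compare p-value to α:
0.0173 < 0.05
Decision: reject H₀

Answer: reject H₀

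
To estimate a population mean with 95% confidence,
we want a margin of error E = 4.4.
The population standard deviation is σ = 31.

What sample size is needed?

Answer: n = 191

Derivation:
z_0.025 = 1.960
n = (z×σ/E)² = (1.960×31/4.4)²
n = 190.6910
Round up: n = 191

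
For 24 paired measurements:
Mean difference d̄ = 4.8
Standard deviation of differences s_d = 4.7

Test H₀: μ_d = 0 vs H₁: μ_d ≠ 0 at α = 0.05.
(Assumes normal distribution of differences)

df = n - 1 = 23
SE = s_d/√n = 4.7/√24 = 0.9594
t = d̄/SE = 4.8/0.9594 = 5.0031
Critical value: t_{0.025,23} = ±2.069
p-value < 0.0001
Decision: reject H₀

Answer: t = 5.0031, reject H₀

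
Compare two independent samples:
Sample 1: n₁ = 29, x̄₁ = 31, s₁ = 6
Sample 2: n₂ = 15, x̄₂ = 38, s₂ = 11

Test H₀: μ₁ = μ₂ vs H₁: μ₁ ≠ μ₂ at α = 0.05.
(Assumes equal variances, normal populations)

Pooled variance: s²_p = [28×6² + 14×11²]/(42) = 64.3333
s_p = 8.0208
SE = s_p×√(1/n₁ + 1/n₂) = 8.0208×√(1/29 + 1/15) = 2.5509
t = (x̄₁ - x̄₂)/SE = (31 - 38)/2.5509 = -2.7441
df = 42, t-critical = ±2.018
Decision: reject H₀

Answer: t = -2.7441, reject H₀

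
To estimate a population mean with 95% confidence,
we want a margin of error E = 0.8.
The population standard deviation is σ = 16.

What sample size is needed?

z_0.025 = 1.960
n = (z×σ/E)² = (1.960×16/0.8)²
n = 1536.6400
Round up: n = 1537

Answer: n = 1537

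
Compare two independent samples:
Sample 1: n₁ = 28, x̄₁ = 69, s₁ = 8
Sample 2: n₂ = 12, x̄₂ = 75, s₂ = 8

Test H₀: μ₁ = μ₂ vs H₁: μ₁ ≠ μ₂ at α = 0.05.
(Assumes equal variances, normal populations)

Pooled variance: s²_p = [27×8² + 11×8²]/(38) = 64.0000
s_p = 8.0000
SE = s_p×√(1/n₁ + 1/n₂) = 8.0000×√(1/28 + 1/12) = 2.7603
t = (x̄₁ - x̄₂)/SE = (69 - 75)/2.7603 = -2.1737
df = 38, t-critical = ±2.024
Decision: reject H₀

Answer: t = -2.1737, reject H₀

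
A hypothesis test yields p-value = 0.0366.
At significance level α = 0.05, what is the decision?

Compare p-value to α:
0.0366 < 0.05
Decision: reject H₀

Answer: reject H₀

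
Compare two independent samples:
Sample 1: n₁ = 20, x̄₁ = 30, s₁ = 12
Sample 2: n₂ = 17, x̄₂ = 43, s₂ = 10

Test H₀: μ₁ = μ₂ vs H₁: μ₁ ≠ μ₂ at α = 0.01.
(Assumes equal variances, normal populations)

Pooled variance: s²_p = [19×12² + 16×10²]/(35) = 123.8857
s_p = 11.1304
SE = s_p×√(1/n₁ + 1/n₂) = 11.1304×√(1/20 + 1/17) = 3.6717
t = (x̄₁ - x̄₂)/SE = (30 - 43)/3.6717 = -3.5406
df = 35, t-critical = ±2.724
Decision: reject H₀

Answer: t = -3.5406, reject H₀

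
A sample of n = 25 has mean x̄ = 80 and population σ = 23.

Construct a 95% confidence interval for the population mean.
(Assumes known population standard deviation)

Confidence level: 95%, α = 0.05
z_0.025 = 1.960
SE = σ/√n = 23/√25 = 4.6000
Margin of error = 1.960 × 4.6000 = 9.0160
CI: x̄ ± margin = 80 ± 9.0160
CI: (70.9840, 89.0160)

Answer: (70.9840, 89.0160)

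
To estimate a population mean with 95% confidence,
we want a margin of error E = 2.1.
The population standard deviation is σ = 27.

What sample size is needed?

z_0.025 = 1.960
n = (z×σ/E)² = (1.960×27/2.1)²
n = 635.0400
Round up: n = 636

Answer: n = 636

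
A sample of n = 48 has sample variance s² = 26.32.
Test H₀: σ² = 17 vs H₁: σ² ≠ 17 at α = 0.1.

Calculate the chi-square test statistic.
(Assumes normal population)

Answer: χ² = 72.7671, reject H₀

Derivation:
df = n - 1 = 47
χ² = (n-1)s²/σ₀² = 47×26.32/17 = 72.7671
Critical values: χ²_{0.95,47} = 32.268, χ²_{0.05,47} = 64.001
Rejection region: χ² < 32.268 or χ² > 64.001
Decision: reject H₀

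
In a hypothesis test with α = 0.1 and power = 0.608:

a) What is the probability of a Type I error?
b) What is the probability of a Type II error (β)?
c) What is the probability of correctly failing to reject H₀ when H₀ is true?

a) Type I error probability = α = 0.1
b) Power = P(reject H₀ | H₁ true) = 1 - β = 0.608, so Type II error probability = β = 1 - Power = 0.392
c) P(fail to reject H₀ | H₀ true) = 1 - α = 0.9

Answer: a) 0.1, b) 0.392, c) 0.9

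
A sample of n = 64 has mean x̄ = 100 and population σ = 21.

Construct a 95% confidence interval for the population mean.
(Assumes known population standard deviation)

Answer: (94.8550, 105.1450)

Derivation:
Confidence level: 95%, α = 0.05
z_0.025 = 1.960
SE = σ/√n = 21/√64 = 2.6250
Margin of error = 1.960 × 2.6250 = 5.1450
CI: x̄ ± margin = 100 ± 5.1450
CI: (94.8550, 105.1450)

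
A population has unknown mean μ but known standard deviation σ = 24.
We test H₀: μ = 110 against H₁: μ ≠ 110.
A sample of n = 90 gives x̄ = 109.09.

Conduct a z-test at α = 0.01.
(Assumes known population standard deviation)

Standard error: SE = σ/√n = 24/√90 = 2.5298
z-statistic: z = (x̄ - μ₀)/SE = (109.09 - 110)/2.5298 = -0.3597
Critical value: ±2.576
p-value = 0.7191
Decision: fail to reject H₀

Answer: z = -0.3597, fail to reject H₀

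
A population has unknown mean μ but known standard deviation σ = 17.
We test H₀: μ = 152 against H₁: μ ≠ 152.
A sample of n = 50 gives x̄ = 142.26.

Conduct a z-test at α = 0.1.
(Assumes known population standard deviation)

Standard error: SE = σ/√n = 17/√50 = 2.4042
z-statistic: z = (x̄ - μ₀)/SE = (142.26 - 152)/2.4042 = -4.0512
Critical value: ±1.645
p-value = 0.0001
Decision: reject H₀

Answer: z = -4.0512, reject H₀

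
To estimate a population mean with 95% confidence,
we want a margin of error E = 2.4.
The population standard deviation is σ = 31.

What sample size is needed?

z_0.025 = 1.960
n = (z×σ/E)² = (1.960×31/2.4)²
n = 640.9336
Round up: n = 641

Answer: n = 641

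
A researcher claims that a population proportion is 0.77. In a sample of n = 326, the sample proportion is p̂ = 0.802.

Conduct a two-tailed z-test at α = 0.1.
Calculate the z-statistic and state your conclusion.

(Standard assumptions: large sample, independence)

Answer: z = 1.3729, fail to reject H₀

Derivation:
H₀: p = 0.77, H₁: p ≠ 0.77
Standard error: SE = √(p₀(1-p₀)/n) = √(0.77×0.23/326) = 0.023308
z-statistic: z = (p̂ - p₀)/SE = (0.802 - 0.77)/0.023308 = 1.3729
Critical value: z_0.05 = ±1.645
p-value = 0.1698
Decision: fail to reject H₀ at α = 0.1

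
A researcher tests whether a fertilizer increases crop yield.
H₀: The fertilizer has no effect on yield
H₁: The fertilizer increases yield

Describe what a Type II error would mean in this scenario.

Answer: Failing to recommend an effective fertilizer

Derivation:
Type I error (α): Rejecting H₀ when H₀ is true
Type II error (β): Failing to reject H₀ when H₁ is true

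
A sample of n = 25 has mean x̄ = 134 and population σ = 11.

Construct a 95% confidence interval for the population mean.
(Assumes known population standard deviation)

Answer: (129.6880, 138.3120)

Derivation:
Confidence level: 95%, α = 0.05
z_0.025 = 1.960
SE = σ/√n = 11/√25 = 2.2000
Margin of error = 1.960 × 2.2000 = 4.3120
CI: x̄ ± margin = 134 ± 4.3120
CI: (129.6880, 138.3120)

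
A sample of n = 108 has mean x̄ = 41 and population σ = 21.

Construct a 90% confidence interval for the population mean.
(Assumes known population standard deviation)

Answer: (37.6759, 44.3241)

Derivation:
Confidence level: 90%, α = 0.1
z_0.05 = 1.645
SE = σ/√n = 21/√108 = 2.0207
Margin of error = 1.645 × 2.0207 = 3.3241
CI: x̄ ± margin = 41 ± 3.3241
CI: (37.6759, 44.3241)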